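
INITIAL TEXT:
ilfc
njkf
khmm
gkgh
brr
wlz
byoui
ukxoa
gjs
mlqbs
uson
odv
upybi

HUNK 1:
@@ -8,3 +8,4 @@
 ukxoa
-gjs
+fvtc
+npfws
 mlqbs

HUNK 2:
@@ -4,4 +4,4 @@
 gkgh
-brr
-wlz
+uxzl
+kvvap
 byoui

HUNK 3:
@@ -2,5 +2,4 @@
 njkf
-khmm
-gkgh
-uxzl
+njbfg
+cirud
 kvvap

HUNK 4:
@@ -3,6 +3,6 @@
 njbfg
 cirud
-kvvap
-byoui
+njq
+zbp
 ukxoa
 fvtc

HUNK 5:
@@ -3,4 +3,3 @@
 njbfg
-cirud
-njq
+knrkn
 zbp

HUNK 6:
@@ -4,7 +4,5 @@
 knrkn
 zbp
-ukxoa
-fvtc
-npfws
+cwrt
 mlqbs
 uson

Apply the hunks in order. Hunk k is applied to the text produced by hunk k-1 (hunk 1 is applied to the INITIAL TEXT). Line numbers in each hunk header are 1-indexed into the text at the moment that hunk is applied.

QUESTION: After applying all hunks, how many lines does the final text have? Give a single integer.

Answer: 10

Derivation:
Hunk 1: at line 8 remove [gjs] add [fvtc,npfws] -> 14 lines: ilfc njkf khmm gkgh brr wlz byoui ukxoa fvtc npfws mlqbs uson odv upybi
Hunk 2: at line 4 remove [brr,wlz] add [uxzl,kvvap] -> 14 lines: ilfc njkf khmm gkgh uxzl kvvap byoui ukxoa fvtc npfws mlqbs uson odv upybi
Hunk 3: at line 2 remove [khmm,gkgh,uxzl] add [njbfg,cirud] -> 13 lines: ilfc njkf njbfg cirud kvvap byoui ukxoa fvtc npfws mlqbs uson odv upybi
Hunk 4: at line 3 remove [kvvap,byoui] add [njq,zbp] -> 13 lines: ilfc njkf njbfg cirud njq zbp ukxoa fvtc npfws mlqbs uson odv upybi
Hunk 5: at line 3 remove [cirud,njq] add [knrkn] -> 12 lines: ilfc njkf njbfg knrkn zbp ukxoa fvtc npfws mlqbs uson odv upybi
Hunk 6: at line 4 remove [ukxoa,fvtc,npfws] add [cwrt] -> 10 lines: ilfc njkf njbfg knrkn zbp cwrt mlqbs uson odv upybi
Final line count: 10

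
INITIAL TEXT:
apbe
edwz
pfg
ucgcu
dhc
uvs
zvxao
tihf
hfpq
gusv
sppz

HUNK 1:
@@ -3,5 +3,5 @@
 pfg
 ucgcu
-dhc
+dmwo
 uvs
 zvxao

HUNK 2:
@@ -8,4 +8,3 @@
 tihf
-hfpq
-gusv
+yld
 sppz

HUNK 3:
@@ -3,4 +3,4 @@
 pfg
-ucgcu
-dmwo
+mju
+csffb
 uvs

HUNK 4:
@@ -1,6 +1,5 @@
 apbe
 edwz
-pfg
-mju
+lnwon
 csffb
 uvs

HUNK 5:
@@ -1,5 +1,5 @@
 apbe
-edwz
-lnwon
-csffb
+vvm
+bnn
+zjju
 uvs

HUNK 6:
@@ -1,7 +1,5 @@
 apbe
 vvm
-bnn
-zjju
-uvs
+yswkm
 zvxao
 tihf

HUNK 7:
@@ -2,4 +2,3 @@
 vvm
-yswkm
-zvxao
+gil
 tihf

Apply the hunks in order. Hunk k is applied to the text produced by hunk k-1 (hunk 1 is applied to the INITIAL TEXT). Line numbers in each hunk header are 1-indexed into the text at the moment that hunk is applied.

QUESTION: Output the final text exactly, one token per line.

Answer: apbe
vvm
gil
tihf
yld
sppz

Derivation:
Hunk 1: at line 3 remove [dhc] add [dmwo] -> 11 lines: apbe edwz pfg ucgcu dmwo uvs zvxao tihf hfpq gusv sppz
Hunk 2: at line 8 remove [hfpq,gusv] add [yld] -> 10 lines: apbe edwz pfg ucgcu dmwo uvs zvxao tihf yld sppz
Hunk 3: at line 3 remove [ucgcu,dmwo] add [mju,csffb] -> 10 lines: apbe edwz pfg mju csffb uvs zvxao tihf yld sppz
Hunk 4: at line 1 remove [pfg,mju] add [lnwon] -> 9 lines: apbe edwz lnwon csffb uvs zvxao tihf yld sppz
Hunk 5: at line 1 remove [edwz,lnwon,csffb] add [vvm,bnn,zjju] -> 9 lines: apbe vvm bnn zjju uvs zvxao tihf yld sppz
Hunk 6: at line 1 remove [bnn,zjju,uvs] add [yswkm] -> 7 lines: apbe vvm yswkm zvxao tihf yld sppz
Hunk 7: at line 2 remove [yswkm,zvxao] add [gil] -> 6 lines: apbe vvm gil tihf yld sppz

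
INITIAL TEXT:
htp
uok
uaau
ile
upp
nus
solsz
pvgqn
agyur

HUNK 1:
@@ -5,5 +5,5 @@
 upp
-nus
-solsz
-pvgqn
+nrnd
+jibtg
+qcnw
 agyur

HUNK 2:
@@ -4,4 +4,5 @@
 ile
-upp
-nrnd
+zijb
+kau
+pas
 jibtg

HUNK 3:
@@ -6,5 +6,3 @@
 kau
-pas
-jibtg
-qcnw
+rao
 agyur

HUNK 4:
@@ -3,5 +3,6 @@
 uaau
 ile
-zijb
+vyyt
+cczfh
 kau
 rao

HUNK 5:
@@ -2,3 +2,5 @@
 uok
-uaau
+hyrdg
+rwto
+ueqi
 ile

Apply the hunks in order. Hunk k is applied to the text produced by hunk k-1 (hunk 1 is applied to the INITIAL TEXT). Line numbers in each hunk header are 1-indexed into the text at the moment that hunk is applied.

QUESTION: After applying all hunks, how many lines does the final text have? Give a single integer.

Answer: 11

Derivation:
Hunk 1: at line 5 remove [nus,solsz,pvgqn] add [nrnd,jibtg,qcnw] -> 9 lines: htp uok uaau ile upp nrnd jibtg qcnw agyur
Hunk 2: at line 4 remove [upp,nrnd] add [zijb,kau,pas] -> 10 lines: htp uok uaau ile zijb kau pas jibtg qcnw agyur
Hunk 3: at line 6 remove [pas,jibtg,qcnw] add [rao] -> 8 lines: htp uok uaau ile zijb kau rao agyur
Hunk 4: at line 3 remove [zijb] add [vyyt,cczfh] -> 9 lines: htp uok uaau ile vyyt cczfh kau rao agyur
Hunk 5: at line 2 remove [uaau] add [hyrdg,rwto,ueqi] -> 11 lines: htp uok hyrdg rwto ueqi ile vyyt cczfh kau rao agyur
Final line count: 11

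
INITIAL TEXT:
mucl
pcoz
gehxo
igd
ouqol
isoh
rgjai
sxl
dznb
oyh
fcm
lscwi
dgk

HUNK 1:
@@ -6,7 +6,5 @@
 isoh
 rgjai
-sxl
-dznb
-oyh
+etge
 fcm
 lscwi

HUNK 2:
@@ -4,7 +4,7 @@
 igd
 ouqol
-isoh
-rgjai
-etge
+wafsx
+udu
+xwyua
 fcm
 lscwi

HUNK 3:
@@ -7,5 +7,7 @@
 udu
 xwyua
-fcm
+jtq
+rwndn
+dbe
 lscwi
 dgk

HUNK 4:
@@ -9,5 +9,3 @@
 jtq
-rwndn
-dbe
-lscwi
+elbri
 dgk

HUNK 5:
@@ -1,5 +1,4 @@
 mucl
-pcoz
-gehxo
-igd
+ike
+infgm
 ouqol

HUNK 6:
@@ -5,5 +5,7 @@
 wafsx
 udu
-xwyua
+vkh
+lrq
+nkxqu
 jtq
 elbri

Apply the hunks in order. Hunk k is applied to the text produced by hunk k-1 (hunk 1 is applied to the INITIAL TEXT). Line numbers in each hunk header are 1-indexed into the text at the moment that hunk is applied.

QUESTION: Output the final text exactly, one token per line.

Answer: mucl
ike
infgm
ouqol
wafsx
udu
vkh
lrq
nkxqu
jtq
elbri
dgk

Derivation:
Hunk 1: at line 6 remove [sxl,dznb,oyh] add [etge] -> 11 lines: mucl pcoz gehxo igd ouqol isoh rgjai etge fcm lscwi dgk
Hunk 2: at line 4 remove [isoh,rgjai,etge] add [wafsx,udu,xwyua] -> 11 lines: mucl pcoz gehxo igd ouqol wafsx udu xwyua fcm lscwi dgk
Hunk 3: at line 7 remove [fcm] add [jtq,rwndn,dbe] -> 13 lines: mucl pcoz gehxo igd ouqol wafsx udu xwyua jtq rwndn dbe lscwi dgk
Hunk 4: at line 9 remove [rwndn,dbe,lscwi] add [elbri] -> 11 lines: mucl pcoz gehxo igd ouqol wafsx udu xwyua jtq elbri dgk
Hunk 5: at line 1 remove [pcoz,gehxo,igd] add [ike,infgm] -> 10 lines: mucl ike infgm ouqol wafsx udu xwyua jtq elbri dgk
Hunk 6: at line 5 remove [xwyua] add [vkh,lrq,nkxqu] -> 12 lines: mucl ike infgm ouqol wafsx udu vkh lrq nkxqu jtq elbri dgk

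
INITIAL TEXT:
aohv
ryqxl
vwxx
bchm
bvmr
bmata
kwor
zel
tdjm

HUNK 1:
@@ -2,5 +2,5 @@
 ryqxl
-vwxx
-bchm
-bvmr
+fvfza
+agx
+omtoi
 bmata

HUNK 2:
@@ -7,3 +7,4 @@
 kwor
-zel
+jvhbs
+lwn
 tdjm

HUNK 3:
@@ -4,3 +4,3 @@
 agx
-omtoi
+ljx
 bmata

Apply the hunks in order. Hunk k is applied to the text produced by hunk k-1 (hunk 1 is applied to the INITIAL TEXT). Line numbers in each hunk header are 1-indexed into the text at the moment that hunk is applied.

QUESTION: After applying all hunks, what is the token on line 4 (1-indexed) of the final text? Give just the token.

Answer: agx

Derivation:
Hunk 1: at line 2 remove [vwxx,bchm,bvmr] add [fvfza,agx,omtoi] -> 9 lines: aohv ryqxl fvfza agx omtoi bmata kwor zel tdjm
Hunk 2: at line 7 remove [zel] add [jvhbs,lwn] -> 10 lines: aohv ryqxl fvfza agx omtoi bmata kwor jvhbs lwn tdjm
Hunk 3: at line 4 remove [omtoi] add [ljx] -> 10 lines: aohv ryqxl fvfza agx ljx bmata kwor jvhbs lwn tdjm
Final line 4: agx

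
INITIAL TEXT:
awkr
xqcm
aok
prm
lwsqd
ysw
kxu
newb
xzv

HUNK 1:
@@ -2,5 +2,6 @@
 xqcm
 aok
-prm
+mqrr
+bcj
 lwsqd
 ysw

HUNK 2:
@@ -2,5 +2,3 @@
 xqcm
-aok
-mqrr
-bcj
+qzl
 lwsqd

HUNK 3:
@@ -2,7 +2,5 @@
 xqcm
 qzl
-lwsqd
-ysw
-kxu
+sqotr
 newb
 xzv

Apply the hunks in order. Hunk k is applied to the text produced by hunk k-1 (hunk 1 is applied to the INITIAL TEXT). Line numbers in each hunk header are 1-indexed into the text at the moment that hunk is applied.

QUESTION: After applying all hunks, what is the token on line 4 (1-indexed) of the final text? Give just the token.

Hunk 1: at line 2 remove [prm] add [mqrr,bcj] -> 10 lines: awkr xqcm aok mqrr bcj lwsqd ysw kxu newb xzv
Hunk 2: at line 2 remove [aok,mqrr,bcj] add [qzl] -> 8 lines: awkr xqcm qzl lwsqd ysw kxu newb xzv
Hunk 3: at line 2 remove [lwsqd,ysw,kxu] add [sqotr] -> 6 lines: awkr xqcm qzl sqotr newb xzv
Final line 4: sqotr

Answer: sqotr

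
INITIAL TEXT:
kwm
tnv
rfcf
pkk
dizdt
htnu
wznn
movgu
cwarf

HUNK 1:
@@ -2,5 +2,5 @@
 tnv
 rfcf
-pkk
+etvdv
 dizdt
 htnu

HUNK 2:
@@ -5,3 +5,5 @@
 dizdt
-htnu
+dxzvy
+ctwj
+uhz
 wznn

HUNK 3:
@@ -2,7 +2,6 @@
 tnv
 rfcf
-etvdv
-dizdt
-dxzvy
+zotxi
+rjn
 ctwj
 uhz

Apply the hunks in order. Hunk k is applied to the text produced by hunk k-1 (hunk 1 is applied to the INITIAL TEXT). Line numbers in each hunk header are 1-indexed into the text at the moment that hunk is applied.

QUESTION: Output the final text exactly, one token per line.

Hunk 1: at line 2 remove [pkk] add [etvdv] -> 9 lines: kwm tnv rfcf etvdv dizdt htnu wznn movgu cwarf
Hunk 2: at line 5 remove [htnu] add [dxzvy,ctwj,uhz] -> 11 lines: kwm tnv rfcf etvdv dizdt dxzvy ctwj uhz wznn movgu cwarf
Hunk 3: at line 2 remove [etvdv,dizdt,dxzvy] add [zotxi,rjn] -> 10 lines: kwm tnv rfcf zotxi rjn ctwj uhz wznn movgu cwarf

Answer: kwm
tnv
rfcf
zotxi
rjn
ctwj
uhz
wznn
movgu
cwarf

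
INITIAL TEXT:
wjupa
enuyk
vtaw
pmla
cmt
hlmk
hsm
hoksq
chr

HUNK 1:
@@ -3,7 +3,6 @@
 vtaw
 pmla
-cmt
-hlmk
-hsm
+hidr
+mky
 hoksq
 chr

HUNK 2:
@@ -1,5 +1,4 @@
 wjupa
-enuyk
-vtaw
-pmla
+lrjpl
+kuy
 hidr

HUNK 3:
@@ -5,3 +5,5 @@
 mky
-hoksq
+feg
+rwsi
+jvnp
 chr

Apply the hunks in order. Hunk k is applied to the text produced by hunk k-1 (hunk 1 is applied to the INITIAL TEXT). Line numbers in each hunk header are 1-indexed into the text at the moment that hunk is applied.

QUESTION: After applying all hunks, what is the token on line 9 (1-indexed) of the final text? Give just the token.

Hunk 1: at line 3 remove [cmt,hlmk,hsm] add [hidr,mky] -> 8 lines: wjupa enuyk vtaw pmla hidr mky hoksq chr
Hunk 2: at line 1 remove [enuyk,vtaw,pmla] add [lrjpl,kuy] -> 7 lines: wjupa lrjpl kuy hidr mky hoksq chr
Hunk 3: at line 5 remove [hoksq] add [feg,rwsi,jvnp] -> 9 lines: wjupa lrjpl kuy hidr mky feg rwsi jvnp chr
Final line 9: chr

Answer: chr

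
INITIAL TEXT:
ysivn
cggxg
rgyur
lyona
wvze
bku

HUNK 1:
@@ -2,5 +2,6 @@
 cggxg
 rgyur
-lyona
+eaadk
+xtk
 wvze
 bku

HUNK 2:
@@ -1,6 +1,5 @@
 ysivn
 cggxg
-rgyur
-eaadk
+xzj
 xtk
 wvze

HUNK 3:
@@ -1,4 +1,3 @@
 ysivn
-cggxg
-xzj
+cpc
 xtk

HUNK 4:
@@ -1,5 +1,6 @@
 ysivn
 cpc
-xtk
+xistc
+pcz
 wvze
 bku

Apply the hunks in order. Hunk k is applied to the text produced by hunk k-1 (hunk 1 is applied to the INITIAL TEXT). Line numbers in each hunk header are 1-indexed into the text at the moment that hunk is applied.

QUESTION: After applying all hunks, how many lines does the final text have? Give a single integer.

Hunk 1: at line 2 remove [lyona] add [eaadk,xtk] -> 7 lines: ysivn cggxg rgyur eaadk xtk wvze bku
Hunk 2: at line 1 remove [rgyur,eaadk] add [xzj] -> 6 lines: ysivn cggxg xzj xtk wvze bku
Hunk 3: at line 1 remove [cggxg,xzj] add [cpc] -> 5 lines: ysivn cpc xtk wvze bku
Hunk 4: at line 1 remove [xtk] add [xistc,pcz] -> 6 lines: ysivn cpc xistc pcz wvze bku
Final line count: 6

Answer: 6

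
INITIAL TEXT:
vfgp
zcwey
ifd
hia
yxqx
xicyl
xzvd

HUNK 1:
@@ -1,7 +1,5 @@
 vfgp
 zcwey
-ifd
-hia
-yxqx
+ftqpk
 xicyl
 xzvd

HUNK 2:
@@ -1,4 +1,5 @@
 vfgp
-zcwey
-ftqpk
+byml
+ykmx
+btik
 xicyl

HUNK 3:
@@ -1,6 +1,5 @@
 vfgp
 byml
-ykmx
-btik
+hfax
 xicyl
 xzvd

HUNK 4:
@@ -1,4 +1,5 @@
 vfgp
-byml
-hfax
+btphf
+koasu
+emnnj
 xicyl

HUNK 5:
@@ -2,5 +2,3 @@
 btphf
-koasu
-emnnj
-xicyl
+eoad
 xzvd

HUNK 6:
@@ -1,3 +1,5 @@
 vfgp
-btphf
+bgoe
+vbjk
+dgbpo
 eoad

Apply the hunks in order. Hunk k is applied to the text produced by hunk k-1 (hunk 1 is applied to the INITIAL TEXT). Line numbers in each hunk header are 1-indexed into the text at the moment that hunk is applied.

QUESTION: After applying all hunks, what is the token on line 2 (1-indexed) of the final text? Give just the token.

Hunk 1: at line 1 remove [ifd,hia,yxqx] add [ftqpk] -> 5 lines: vfgp zcwey ftqpk xicyl xzvd
Hunk 2: at line 1 remove [zcwey,ftqpk] add [byml,ykmx,btik] -> 6 lines: vfgp byml ykmx btik xicyl xzvd
Hunk 3: at line 1 remove [ykmx,btik] add [hfax] -> 5 lines: vfgp byml hfax xicyl xzvd
Hunk 4: at line 1 remove [byml,hfax] add [btphf,koasu,emnnj] -> 6 lines: vfgp btphf koasu emnnj xicyl xzvd
Hunk 5: at line 2 remove [koasu,emnnj,xicyl] add [eoad] -> 4 lines: vfgp btphf eoad xzvd
Hunk 6: at line 1 remove [btphf] add [bgoe,vbjk,dgbpo] -> 6 lines: vfgp bgoe vbjk dgbpo eoad xzvd
Final line 2: bgoe

Answer: bgoe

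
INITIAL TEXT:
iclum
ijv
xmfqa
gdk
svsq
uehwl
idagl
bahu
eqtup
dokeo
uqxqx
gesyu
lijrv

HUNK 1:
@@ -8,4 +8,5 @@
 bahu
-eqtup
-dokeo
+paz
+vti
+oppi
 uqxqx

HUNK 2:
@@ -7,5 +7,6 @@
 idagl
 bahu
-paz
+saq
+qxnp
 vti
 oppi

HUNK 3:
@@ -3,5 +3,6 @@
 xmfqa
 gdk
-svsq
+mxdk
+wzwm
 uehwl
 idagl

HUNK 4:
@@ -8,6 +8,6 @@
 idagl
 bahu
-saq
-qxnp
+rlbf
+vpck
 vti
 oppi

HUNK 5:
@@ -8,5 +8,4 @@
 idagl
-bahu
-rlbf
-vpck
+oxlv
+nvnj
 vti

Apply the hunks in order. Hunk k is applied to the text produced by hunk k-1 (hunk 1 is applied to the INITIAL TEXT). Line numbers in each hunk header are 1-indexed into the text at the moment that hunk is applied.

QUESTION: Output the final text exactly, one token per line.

Answer: iclum
ijv
xmfqa
gdk
mxdk
wzwm
uehwl
idagl
oxlv
nvnj
vti
oppi
uqxqx
gesyu
lijrv

Derivation:
Hunk 1: at line 8 remove [eqtup,dokeo] add [paz,vti,oppi] -> 14 lines: iclum ijv xmfqa gdk svsq uehwl idagl bahu paz vti oppi uqxqx gesyu lijrv
Hunk 2: at line 7 remove [paz] add [saq,qxnp] -> 15 lines: iclum ijv xmfqa gdk svsq uehwl idagl bahu saq qxnp vti oppi uqxqx gesyu lijrv
Hunk 3: at line 3 remove [svsq] add [mxdk,wzwm] -> 16 lines: iclum ijv xmfqa gdk mxdk wzwm uehwl idagl bahu saq qxnp vti oppi uqxqx gesyu lijrv
Hunk 4: at line 8 remove [saq,qxnp] add [rlbf,vpck] -> 16 lines: iclum ijv xmfqa gdk mxdk wzwm uehwl idagl bahu rlbf vpck vti oppi uqxqx gesyu lijrv
Hunk 5: at line 8 remove [bahu,rlbf,vpck] add [oxlv,nvnj] -> 15 lines: iclum ijv xmfqa gdk mxdk wzwm uehwl idagl oxlv nvnj vti oppi uqxqx gesyu lijrv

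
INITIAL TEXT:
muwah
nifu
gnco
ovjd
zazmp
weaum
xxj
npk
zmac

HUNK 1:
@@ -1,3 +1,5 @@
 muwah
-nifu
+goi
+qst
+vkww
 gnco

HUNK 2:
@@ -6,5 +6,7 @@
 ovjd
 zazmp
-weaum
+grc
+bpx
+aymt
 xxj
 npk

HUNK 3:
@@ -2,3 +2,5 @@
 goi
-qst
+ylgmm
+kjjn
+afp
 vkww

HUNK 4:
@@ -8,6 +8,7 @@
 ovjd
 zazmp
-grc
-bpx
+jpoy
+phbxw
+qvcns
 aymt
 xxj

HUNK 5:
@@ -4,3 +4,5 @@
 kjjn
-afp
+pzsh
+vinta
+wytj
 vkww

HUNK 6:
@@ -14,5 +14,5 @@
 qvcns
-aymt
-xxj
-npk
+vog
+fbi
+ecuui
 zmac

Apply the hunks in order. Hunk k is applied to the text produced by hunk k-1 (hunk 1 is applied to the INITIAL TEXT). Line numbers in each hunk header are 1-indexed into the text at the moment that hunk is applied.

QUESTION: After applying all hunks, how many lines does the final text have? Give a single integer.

Hunk 1: at line 1 remove [nifu] add [goi,qst,vkww] -> 11 lines: muwah goi qst vkww gnco ovjd zazmp weaum xxj npk zmac
Hunk 2: at line 6 remove [weaum] add [grc,bpx,aymt] -> 13 lines: muwah goi qst vkww gnco ovjd zazmp grc bpx aymt xxj npk zmac
Hunk 3: at line 2 remove [qst] add [ylgmm,kjjn,afp] -> 15 lines: muwah goi ylgmm kjjn afp vkww gnco ovjd zazmp grc bpx aymt xxj npk zmac
Hunk 4: at line 8 remove [grc,bpx] add [jpoy,phbxw,qvcns] -> 16 lines: muwah goi ylgmm kjjn afp vkww gnco ovjd zazmp jpoy phbxw qvcns aymt xxj npk zmac
Hunk 5: at line 4 remove [afp] add [pzsh,vinta,wytj] -> 18 lines: muwah goi ylgmm kjjn pzsh vinta wytj vkww gnco ovjd zazmp jpoy phbxw qvcns aymt xxj npk zmac
Hunk 6: at line 14 remove [aymt,xxj,npk] add [vog,fbi,ecuui] -> 18 lines: muwah goi ylgmm kjjn pzsh vinta wytj vkww gnco ovjd zazmp jpoy phbxw qvcns vog fbi ecuui zmac
Final line count: 18

Answer: 18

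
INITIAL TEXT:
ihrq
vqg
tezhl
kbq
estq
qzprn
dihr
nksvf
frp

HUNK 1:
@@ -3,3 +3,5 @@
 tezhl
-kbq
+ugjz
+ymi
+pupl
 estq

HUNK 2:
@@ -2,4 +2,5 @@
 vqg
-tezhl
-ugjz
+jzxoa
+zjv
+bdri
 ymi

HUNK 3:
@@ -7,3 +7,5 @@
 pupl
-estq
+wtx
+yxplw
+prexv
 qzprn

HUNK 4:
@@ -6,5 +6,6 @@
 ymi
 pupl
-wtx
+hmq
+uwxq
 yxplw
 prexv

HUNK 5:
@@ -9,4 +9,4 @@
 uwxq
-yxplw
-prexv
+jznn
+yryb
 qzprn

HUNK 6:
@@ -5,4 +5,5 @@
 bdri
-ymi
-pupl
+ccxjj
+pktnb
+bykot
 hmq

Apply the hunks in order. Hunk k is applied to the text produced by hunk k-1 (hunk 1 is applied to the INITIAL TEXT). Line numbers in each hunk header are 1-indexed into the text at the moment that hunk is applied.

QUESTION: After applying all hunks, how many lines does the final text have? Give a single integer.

Hunk 1: at line 3 remove [kbq] add [ugjz,ymi,pupl] -> 11 lines: ihrq vqg tezhl ugjz ymi pupl estq qzprn dihr nksvf frp
Hunk 2: at line 2 remove [tezhl,ugjz] add [jzxoa,zjv,bdri] -> 12 lines: ihrq vqg jzxoa zjv bdri ymi pupl estq qzprn dihr nksvf frp
Hunk 3: at line 7 remove [estq] add [wtx,yxplw,prexv] -> 14 lines: ihrq vqg jzxoa zjv bdri ymi pupl wtx yxplw prexv qzprn dihr nksvf frp
Hunk 4: at line 6 remove [wtx] add [hmq,uwxq] -> 15 lines: ihrq vqg jzxoa zjv bdri ymi pupl hmq uwxq yxplw prexv qzprn dihr nksvf frp
Hunk 5: at line 9 remove [yxplw,prexv] add [jznn,yryb] -> 15 lines: ihrq vqg jzxoa zjv bdri ymi pupl hmq uwxq jznn yryb qzprn dihr nksvf frp
Hunk 6: at line 5 remove [ymi,pupl] add [ccxjj,pktnb,bykot] -> 16 lines: ihrq vqg jzxoa zjv bdri ccxjj pktnb bykot hmq uwxq jznn yryb qzprn dihr nksvf frp
Final line count: 16

Answer: 16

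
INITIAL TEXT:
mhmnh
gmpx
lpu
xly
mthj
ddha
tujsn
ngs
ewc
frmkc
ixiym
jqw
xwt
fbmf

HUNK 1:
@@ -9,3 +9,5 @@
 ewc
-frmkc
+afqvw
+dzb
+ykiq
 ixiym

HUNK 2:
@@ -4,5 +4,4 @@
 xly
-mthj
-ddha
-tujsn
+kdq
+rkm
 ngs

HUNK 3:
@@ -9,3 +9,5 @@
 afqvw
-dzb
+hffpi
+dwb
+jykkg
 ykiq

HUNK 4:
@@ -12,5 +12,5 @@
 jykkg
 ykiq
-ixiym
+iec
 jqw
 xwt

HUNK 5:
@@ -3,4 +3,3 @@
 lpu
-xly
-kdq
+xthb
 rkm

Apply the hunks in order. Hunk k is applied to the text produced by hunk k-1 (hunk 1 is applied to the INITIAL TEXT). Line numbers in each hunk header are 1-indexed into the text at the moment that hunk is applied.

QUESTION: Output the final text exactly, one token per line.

Hunk 1: at line 9 remove [frmkc] add [afqvw,dzb,ykiq] -> 16 lines: mhmnh gmpx lpu xly mthj ddha tujsn ngs ewc afqvw dzb ykiq ixiym jqw xwt fbmf
Hunk 2: at line 4 remove [mthj,ddha,tujsn] add [kdq,rkm] -> 15 lines: mhmnh gmpx lpu xly kdq rkm ngs ewc afqvw dzb ykiq ixiym jqw xwt fbmf
Hunk 3: at line 9 remove [dzb] add [hffpi,dwb,jykkg] -> 17 lines: mhmnh gmpx lpu xly kdq rkm ngs ewc afqvw hffpi dwb jykkg ykiq ixiym jqw xwt fbmf
Hunk 4: at line 12 remove [ixiym] add [iec] -> 17 lines: mhmnh gmpx lpu xly kdq rkm ngs ewc afqvw hffpi dwb jykkg ykiq iec jqw xwt fbmf
Hunk 5: at line 3 remove [xly,kdq] add [xthb] -> 16 lines: mhmnh gmpx lpu xthb rkm ngs ewc afqvw hffpi dwb jykkg ykiq iec jqw xwt fbmf

Answer: mhmnh
gmpx
lpu
xthb
rkm
ngs
ewc
afqvw
hffpi
dwb
jykkg
ykiq
iec
jqw
xwt
fbmf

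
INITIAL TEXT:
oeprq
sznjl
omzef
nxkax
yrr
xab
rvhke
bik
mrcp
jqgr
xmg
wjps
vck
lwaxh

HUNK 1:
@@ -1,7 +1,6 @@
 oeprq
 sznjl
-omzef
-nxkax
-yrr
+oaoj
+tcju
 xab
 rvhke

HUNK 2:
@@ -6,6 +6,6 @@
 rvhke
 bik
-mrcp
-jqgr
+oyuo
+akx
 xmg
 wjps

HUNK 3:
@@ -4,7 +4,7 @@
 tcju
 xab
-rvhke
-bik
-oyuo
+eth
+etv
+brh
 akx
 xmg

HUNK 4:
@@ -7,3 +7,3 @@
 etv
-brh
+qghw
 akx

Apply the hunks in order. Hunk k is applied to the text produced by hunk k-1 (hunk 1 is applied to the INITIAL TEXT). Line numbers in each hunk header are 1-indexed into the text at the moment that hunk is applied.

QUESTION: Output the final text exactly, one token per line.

Hunk 1: at line 1 remove [omzef,nxkax,yrr] add [oaoj,tcju] -> 13 lines: oeprq sznjl oaoj tcju xab rvhke bik mrcp jqgr xmg wjps vck lwaxh
Hunk 2: at line 6 remove [mrcp,jqgr] add [oyuo,akx] -> 13 lines: oeprq sznjl oaoj tcju xab rvhke bik oyuo akx xmg wjps vck lwaxh
Hunk 3: at line 4 remove [rvhke,bik,oyuo] add [eth,etv,brh] -> 13 lines: oeprq sznjl oaoj tcju xab eth etv brh akx xmg wjps vck lwaxh
Hunk 4: at line 7 remove [brh] add [qghw] -> 13 lines: oeprq sznjl oaoj tcju xab eth etv qghw akx xmg wjps vck lwaxh

Answer: oeprq
sznjl
oaoj
tcju
xab
eth
etv
qghw
akx
xmg
wjps
vck
lwaxh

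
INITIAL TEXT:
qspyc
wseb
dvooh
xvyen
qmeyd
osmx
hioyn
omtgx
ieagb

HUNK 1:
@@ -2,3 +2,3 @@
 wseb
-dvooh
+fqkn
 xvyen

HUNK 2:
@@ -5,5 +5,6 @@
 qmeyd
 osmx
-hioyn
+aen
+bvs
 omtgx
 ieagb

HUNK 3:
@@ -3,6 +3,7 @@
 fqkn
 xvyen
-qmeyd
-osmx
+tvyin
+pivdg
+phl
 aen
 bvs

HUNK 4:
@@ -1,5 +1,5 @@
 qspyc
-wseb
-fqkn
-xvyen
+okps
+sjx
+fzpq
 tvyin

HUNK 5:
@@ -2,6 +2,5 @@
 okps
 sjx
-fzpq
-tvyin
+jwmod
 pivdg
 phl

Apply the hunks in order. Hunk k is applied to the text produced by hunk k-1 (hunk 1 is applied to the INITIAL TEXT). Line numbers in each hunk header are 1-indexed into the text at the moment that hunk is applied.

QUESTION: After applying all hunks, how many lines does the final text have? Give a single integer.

Answer: 10

Derivation:
Hunk 1: at line 2 remove [dvooh] add [fqkn] -> 9 lines: qspyc wseb fqkn xvyen qmeyd osmx hioyn omtgx ieagb
Hunk 2: at line 5 remove [hioyn] add [aen,bvs] -> 10 lines: qspyc wseb fqkn xvyen qmeyd osmx aen bvs omtgx ieagb
Hunk 3: at line 3 remove [qmeyd,osmx] add [tvyin,pivdg,phl] -> 11 lines: qspyc wseb fqkn xvyen tvyin pivdg phl aen bvs omtgx ieagb
Hunk 4: at line 1 remove [wseb,fqkn,xvyen] add [okps,sjx,fzpq] -> 11 lines: qspyc okps sjx fzpq tvyin pivdg phl aen bvs omtgx ieagb
Hunk 5: at line 2 remove [fzpq,tvyin] add [jwmod] -> 10 lines: qspyc okps sjx jwmod pivdg phl aen bvs omtgx ieagb
Final line count: 10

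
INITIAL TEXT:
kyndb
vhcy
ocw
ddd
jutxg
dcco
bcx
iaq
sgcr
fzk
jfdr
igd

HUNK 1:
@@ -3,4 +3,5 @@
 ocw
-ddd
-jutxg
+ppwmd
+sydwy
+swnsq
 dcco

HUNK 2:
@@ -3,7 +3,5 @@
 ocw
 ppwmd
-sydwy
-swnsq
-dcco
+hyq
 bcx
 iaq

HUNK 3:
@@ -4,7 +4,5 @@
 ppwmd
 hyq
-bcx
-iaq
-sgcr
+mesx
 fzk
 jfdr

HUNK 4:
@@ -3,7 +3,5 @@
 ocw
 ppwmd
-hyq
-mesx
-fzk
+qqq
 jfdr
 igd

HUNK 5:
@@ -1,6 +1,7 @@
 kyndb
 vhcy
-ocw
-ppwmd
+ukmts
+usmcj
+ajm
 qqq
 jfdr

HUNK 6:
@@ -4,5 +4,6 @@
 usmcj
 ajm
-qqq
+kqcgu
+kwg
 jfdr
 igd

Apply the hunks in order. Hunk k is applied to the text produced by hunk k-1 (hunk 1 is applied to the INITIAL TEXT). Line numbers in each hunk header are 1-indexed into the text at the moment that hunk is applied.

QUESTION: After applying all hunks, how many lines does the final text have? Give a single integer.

Hunk 1: at line 3 remove [ddd,jutxg] add [ppwmd,sydwy,swnsq] -> 13 lines: kyndb vhcy ocw ppwmd sydwy swnsq dcco bcx iaq sgcr fzk jfdr igd
Hunk 2: at line 3 remove [sydwy,swnsq,dcco] add [hyq] -> 11 lines: kyndb vhcy ocw ppwmd hyq bcx iaq sgcr fzk jfdr igd
Hunk 3: at line 4 remove [bcx,iaq,sgcr] add [mesx] -> 9 lines: kyndb vhcy ocw ppwmd hyq mesx fzk jfdr igd
Hunk 4: at line 3 remove [hyq,mesx,fzk] add [qqq] -> 7 lines: kyndb vhcy ocw ppwmd qqq jfdr igd
Hunk 5: at line 1 remove [ocw,ppwmd] add [ukmts,usmcj,ajm] -> 8 lines: kyndb vhcy ukmts usmcj ajm qqq jfdr igd
Hunk 6: at line 4 remove [qqq] add [kqcgu,kwg] -> 9 lines: kyndb vhcy ukmts usmcj ajm kqcgu kwg jfdr igd
Final line count: 9

Answer: 9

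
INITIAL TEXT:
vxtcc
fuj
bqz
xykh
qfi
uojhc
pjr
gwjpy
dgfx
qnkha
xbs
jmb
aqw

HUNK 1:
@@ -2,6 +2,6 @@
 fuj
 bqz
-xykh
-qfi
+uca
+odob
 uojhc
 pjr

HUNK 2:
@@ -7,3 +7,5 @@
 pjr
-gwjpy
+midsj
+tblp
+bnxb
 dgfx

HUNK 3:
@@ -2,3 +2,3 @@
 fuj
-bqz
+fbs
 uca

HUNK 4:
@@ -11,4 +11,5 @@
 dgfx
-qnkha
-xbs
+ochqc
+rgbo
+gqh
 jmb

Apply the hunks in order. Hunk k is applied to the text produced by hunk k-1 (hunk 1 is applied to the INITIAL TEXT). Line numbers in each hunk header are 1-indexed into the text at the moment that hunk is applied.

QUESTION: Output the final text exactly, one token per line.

Hunk 1: at line 2 remove [xykh,qfi] add [uca,odob] -> 13 lines: vxtcc fuj bqz uca odob uojhc pjr gwjpy dgfx qnkha xbs jmb aqw
Hunk 2: at line 7 remove [gwjpy] add [midsj,tblp,bnxb] -> 15 lines: vxtcc fuj bqz uca odob uojhc pjr midsj tblp bnxb dgfx qnkha xbs jmb aqw
Hunk 3: at line 2 remove [bqz] add [fbs] -> 15 lines: vxtcc fuj fbs uca odob uojhc pjr midsj tblp bnxb dgfx qnkha xbs jmb aqw
Hunk 4: at line 11 remove [qnkha,xbs] add [ochqc,rgbo,gqh] -> 16 lines: vxtcc fuj fbs uca odob uojhc pjr midsj tblp bnxb dgfx ochqc rgbo gqh jmb aqw

Answer: vxtcc
fuj
fbs
uca
odob
uojhc
pjr
midsj
tblp
bnxb
dgfx
ochqc
rgbo
gqh
jmb
aqw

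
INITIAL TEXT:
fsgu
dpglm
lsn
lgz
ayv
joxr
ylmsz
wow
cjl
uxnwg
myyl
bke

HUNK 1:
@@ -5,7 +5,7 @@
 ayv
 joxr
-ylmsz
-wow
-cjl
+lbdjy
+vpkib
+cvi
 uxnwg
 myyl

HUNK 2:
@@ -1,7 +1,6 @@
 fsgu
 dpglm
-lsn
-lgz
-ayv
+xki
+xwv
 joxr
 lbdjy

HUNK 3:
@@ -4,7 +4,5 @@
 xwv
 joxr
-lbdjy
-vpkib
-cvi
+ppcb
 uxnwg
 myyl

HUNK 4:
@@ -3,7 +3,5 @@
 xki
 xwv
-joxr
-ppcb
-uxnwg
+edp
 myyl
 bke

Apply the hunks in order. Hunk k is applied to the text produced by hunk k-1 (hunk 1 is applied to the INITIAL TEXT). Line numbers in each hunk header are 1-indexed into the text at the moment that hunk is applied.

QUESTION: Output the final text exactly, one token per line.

Hunk 1: at line 5 remove [ylmsz,wow,cjl] add [lbdjy,vpkib,cvi] -> 12 lines: fsgu dpglm lsn lgz ayv joxr lbdjy vpkib cvi uxnwg myyl bke
Hunk 2: at line 1 remove [lsn,lgz,ayv] add [xki,xwv] -> 11 lines: fsgu dpglm xki xwv joxr lbdjy vpkib cvi uxnwg myyl bke
Hunk 3: at line 4 remove [lbdjy,vpkib,cvi] add [ppcb] -> 9 lines: fsgu dpglm xki xwv joxr ppcb uxnwg myyl bke
Hunk 4: at line 3 remove [joxr,ppcb,uxnwg] add [edp] -> 7 lines: fsgu dpglm xki xwv edp myyl bke

Answer: fsgu
dpglm
xki
xwv
edp
myyl
bke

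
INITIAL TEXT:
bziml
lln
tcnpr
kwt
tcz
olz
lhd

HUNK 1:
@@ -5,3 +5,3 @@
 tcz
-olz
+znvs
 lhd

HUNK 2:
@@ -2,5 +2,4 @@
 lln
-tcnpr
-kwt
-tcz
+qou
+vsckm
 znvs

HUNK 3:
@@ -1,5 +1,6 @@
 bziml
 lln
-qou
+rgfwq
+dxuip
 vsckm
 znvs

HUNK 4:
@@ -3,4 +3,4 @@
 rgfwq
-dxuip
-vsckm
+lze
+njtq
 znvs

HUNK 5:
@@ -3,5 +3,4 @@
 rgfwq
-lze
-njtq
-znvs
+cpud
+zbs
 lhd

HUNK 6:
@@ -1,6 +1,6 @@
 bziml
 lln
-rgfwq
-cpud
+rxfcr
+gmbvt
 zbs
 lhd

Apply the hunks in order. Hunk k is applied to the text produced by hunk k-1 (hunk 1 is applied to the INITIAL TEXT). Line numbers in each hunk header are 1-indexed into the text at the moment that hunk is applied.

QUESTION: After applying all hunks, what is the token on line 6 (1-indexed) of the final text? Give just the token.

Answer: lhd

Derivation:
Hunk 1: at line 5 remove [olz] add [znvs] -> 7 lines: bziml lln tcnpr kwt tcz znvs lhd
Hunk 2: at line 2 remove [tcnpr,kwt,tcz] add [qou,vsckm] -> 6 lines: bziml lln qou vsckm znvs lhd
Hunk 3: at line 1 remove [qou] add [rgfwq,dxuip] -> 7 lines: bziml lln rgfwq dxuip vsckm znvs lhd
Hunk 4: at line 3 remove [dxuip,vsckm] add [lze,njtq] -> 7 lines: bziml lln rgfwq lze njtq znvs lhd
Hunk 5: at line 3 remove [lze,njtq,znvs] add [cpud,zbs] -> 6 lines: bziml lln rgfwq cpud zbs lhd
Hunk 6: at line 1 remove [rgfwq,cpud] add [rxfcr,gmbvt] -> 6 lines: bziml lln rxfcr gmbvt zbs lhd
Final line 6: lhd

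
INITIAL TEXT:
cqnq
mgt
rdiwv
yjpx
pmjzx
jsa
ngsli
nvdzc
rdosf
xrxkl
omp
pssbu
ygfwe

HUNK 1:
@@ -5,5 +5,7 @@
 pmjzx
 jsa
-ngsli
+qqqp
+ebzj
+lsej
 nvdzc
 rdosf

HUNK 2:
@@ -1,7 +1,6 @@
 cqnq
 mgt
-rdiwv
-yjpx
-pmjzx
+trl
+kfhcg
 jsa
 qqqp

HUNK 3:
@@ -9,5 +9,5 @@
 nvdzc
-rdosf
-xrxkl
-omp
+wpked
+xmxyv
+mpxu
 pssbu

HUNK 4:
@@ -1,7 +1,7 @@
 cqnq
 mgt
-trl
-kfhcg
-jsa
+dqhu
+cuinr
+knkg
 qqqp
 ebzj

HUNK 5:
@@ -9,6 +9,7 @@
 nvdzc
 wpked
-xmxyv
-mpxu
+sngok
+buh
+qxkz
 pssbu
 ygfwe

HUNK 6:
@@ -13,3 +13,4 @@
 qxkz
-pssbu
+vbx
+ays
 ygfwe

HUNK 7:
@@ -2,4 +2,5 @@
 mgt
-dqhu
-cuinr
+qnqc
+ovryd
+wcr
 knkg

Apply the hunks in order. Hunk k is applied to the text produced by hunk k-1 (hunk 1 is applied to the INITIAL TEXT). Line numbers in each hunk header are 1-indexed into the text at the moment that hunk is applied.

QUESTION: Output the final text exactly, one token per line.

Hunk 1: at line 5 remove [ngsli] add [qqqp,ebzj,lsej] -> 15 lines: cqnq mgt rdiwv yjpx pmjzx jsa qqqp ebzj lsej nvdzc rdosf xrxkl omp pssbu ygfwe
Hunk 2: at line 1 remove [rdiwv,yjpx,pmjzx] add [trl,kfhcg] -> 14 lines: cqnq mgt trl kfhcg jsa qqqp ebzj lsej nvdzc rdosf xrxkl omp pssbu ygfwe
Hunk 3: at line 9 remove [rdosf,xrxkl,omp] add [wpked,xmxyv,mpxu] -> 14 lines: cqnq mgt trl kfhcg jsa qqqp ebzj lsej nvdzc wpked xmxyv mpxu pssbu ygfwe
Hunk 4: at line 1 remove [trl,kfhcg,jsa] add [dqhu,cuinr,knkg] -> 14 lines: cqnq mgt dqhu cuinr knkg qqqp ebzj lsej nvdzc wpked xmxyv mpxu pssbu ygfwe
Hunk 5: at line 9 remove [xmxyv,mpxu] add [sngok,buh,qxkz] -> 15 lines: cqnq mgt dqhu cuinr knkg qqqp ebzj lsej nvdzc wpked sngok buh qxkz pssbu ygfwe
Hunk 6: at line 13 remove [pssbu] add [vbx,ays] -> 16 lines: cqnq mgt dqhu cuinr knkg qqqp ebzj lsej nvdzc wpked sngok buh qxkz vbx ays ygfwe
Hunk 7: at line 2 remove [dqhu,cuinr] add [qnqc,ovryd,wcr] -> 17 lines: cqnq mgt qnqc ovryd wcr knkg qqqp ebzj lsej nvdzc wpked sngok buh qxkz vbx ays ygfwe

Answer: cqnq
mgt
qnqc
ovryd
wcr
knkg
qqqp
ebzj
lsej
nvdzc
wpked
sngok
buh
qxkz
vbx
ays
ygfwe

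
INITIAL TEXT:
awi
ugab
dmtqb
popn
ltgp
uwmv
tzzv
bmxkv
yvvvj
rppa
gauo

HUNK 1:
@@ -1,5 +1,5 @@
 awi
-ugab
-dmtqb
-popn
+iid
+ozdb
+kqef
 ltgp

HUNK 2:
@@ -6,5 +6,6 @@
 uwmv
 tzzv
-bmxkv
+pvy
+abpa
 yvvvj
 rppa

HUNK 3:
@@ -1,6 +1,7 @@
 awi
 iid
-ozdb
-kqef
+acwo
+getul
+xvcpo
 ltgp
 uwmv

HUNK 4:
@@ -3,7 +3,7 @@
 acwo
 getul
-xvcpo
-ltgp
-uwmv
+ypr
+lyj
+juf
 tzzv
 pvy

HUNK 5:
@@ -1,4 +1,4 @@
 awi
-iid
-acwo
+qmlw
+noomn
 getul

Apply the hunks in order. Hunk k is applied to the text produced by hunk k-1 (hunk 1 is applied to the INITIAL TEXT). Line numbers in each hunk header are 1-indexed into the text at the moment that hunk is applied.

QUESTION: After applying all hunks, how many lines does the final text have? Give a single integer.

Hunk 1: at line 1 remove [ugab,dmtqb,popn] add [iid,ozdb,kqef] -> 11 lines: awi iid ozdb kqef ltgp uwmv tzzv bmxkv yvvvj rppa gauo
Hunk 2: at line 6 remove [bmxkv] add [pvy,abpa] -> 12 lines: awi iid ozdb kqef ltgp uwmv tzzv pvy abpa yvvvj rppa gauo
Hunk 3: at line 1 remove [ozdb,kqef] add [acwo,getul,xvcpo] -> 13 lines: awi iid acwo getul xvcpo ltgp uwmv tzzv pvy abpa yvvvj rppa gauo
Hunk 4: at line 3 remove [xvcpo,ltgp,uwmv] add [ypr,lyj,juf] -> 13 lines: awi iid acwo getul ypr lyj juf tzzv pvy abpa yvvvj rppa gauo
Hunk 5: at line 1 remove [iid,acwo] add [qmlw,noomn] -> 13 lines: awi qmlw noomn getul ypr lyj juf tzzv pvy abpa yvvvj rppa gauo
Final line count: 13

Answer: 13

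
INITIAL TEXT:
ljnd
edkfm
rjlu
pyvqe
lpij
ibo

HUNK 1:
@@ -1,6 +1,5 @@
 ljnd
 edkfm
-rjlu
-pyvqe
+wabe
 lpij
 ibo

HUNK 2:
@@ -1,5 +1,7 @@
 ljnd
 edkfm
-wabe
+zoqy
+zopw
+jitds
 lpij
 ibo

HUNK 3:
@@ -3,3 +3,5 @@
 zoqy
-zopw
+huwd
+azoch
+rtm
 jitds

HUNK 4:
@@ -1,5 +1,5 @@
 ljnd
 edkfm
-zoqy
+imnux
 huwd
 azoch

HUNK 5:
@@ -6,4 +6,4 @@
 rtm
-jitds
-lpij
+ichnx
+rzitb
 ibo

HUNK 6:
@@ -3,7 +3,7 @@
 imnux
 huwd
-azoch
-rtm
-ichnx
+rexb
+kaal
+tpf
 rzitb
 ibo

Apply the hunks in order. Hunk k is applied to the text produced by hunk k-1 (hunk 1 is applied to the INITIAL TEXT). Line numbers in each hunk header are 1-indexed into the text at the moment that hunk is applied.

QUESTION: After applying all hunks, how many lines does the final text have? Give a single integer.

Hunk 1: at line 1 remove [rjlu,pyvqe] add [wabe] -> 5 lines: ljnd edkfm wabe lpij ibo
Hunk 2: at line 1 remove [wabe] add [zoqy,zopw,jitds] -> 7 lines: ljnd edkfm zoqy zopw jitds lpij ibo
Hunk 3: at line 3 remove [zopw] add [huwd,azoch,rtm] -> 9 lines: ljnd edkfm zoqy huwd azoch rtm jitds lpij ibo
Hunk 4: at line 1 remove [zoqy] add [imnux] -> 9 lines: ljnd edkfm imnux huwd azoch rtm jitds lpij ibo
Hunk 5: at line 6 remove [jitds,lpij] add [ichnx,rzitb] -> 9 lines: ljnd edkfm imnux huwd azoch rtm ichnx rzitb ibo
Hunk 6: at line 3 remove [azoch,rtm,ichnx] add [rexb,kaal,tpf] -> 9 lines: ljnd edkfm imnux huwd rexb kaal tpf rzitb ibo
Final line count: 9

Answer: 9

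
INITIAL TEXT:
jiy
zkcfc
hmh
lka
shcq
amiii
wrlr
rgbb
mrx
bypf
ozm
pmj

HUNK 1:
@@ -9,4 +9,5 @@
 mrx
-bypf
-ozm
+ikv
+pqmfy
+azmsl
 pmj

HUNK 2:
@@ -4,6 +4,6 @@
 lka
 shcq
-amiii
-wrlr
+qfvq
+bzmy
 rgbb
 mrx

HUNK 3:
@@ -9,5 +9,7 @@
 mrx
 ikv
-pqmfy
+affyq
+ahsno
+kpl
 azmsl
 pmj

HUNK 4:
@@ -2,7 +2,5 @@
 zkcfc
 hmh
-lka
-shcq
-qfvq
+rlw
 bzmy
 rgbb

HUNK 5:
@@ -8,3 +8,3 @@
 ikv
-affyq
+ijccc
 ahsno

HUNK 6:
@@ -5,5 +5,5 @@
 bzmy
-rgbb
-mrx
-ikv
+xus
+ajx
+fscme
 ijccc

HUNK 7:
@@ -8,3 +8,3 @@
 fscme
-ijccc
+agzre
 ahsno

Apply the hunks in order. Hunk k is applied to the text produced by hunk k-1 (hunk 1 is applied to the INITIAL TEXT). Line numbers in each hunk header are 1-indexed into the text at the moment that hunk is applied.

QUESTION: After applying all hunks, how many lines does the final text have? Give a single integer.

Answer: 13

Derivation:
Hunk 1: at line 9 remove [bypf,ozm] add [ikv,pqmfy,azmsl] -> 13 lines: jiy zkcfc hmh lka shcq amiii wrlr rgbb mrx ikv pqmfy azmsl pmj
Hunk 2: at line 4 remove [amiii,wrlr] add [qfvq,bzmy] -> 13 lines: jiy zkcfc hmh lka shcq qfvq bzmy rgbb mrx ikv pqmfy azmsl pmj
Hunk 3: at line 9 remove [pqmfy] add [affyq,ahsno,kpl] -> 15 lines: jiy zkcfc hmh lka shcq qfvq bzmy rgbb mrx ikv affyq ahsno kpl azmsl pmj
Hunk 4: at line 2 remove [lka,shcq,qfvq] add [rlw] -> 13 lines: jiy zkcfc hmh rlw bzmy rgbb mrx ikv affyq ahsno kpl azmsl pmj
Hunk 5: at line 8 remove [affyq] add [ijccc] -> 13 lines: jiy zkcfc hmh rlw bzmy rgbb mrx ikv ijccc ahsno kpl azmsl pmj
Hunk 6: at line 5 remove [rgbb,mrx,ikv] add [xus,ajx,fscme] -> 13 lines: jiy zkcfc hmh rlw bzmy xus ajx fscme ijccc ahsno kpl azmsl pmj
Hunk 7: at line 8 remove [ijccc] add [agzre] -> 13 lines: jiy zkcfc hmh rlw bzmy xus ajx fscme agzre ahsno kpl azmsl pmj
Final line count: 13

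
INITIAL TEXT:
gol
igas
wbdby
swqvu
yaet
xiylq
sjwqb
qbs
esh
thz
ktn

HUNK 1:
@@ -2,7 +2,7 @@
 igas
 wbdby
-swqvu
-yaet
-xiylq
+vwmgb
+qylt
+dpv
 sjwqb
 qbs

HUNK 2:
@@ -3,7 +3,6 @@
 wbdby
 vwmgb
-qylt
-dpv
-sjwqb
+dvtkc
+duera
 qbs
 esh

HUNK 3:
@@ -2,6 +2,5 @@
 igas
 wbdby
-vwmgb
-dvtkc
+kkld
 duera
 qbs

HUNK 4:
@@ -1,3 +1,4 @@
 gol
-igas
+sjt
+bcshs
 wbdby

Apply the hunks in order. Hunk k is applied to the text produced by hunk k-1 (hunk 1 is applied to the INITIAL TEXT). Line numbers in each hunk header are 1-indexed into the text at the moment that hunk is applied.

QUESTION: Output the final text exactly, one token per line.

Hunk 1: at line 2 remove [swqvu,yaet,xiylq] add [vwmgb,qylt,dpv] -> 11 lines: gol igas wbdby vwmgb qylt dpv sjwqb qbs esh thz ktn
Hunk 2: at line 3 remove [qylt,dpv,sjwqb] add [dvtkc,duera] -> 10 lines: gol igas wbdby vwmgb dvtkc duera qbs esh thz ktn
Hunk 3: at line 2 remove [vwmgb,dvtkc] add [kkld] -> 9 lines: gol igas wbdby kkld duera qbs esh thz ktn
Hunk 4: at line 1 remove [igas] add [sjt,bcshs] -> 10 lines: gol sjt bcshs wbdby kkld duera qbs esh thz ktn

Answer: gol
sjt
bcshs
wbdby
kkld
duera
qbs
esh
thz
ktn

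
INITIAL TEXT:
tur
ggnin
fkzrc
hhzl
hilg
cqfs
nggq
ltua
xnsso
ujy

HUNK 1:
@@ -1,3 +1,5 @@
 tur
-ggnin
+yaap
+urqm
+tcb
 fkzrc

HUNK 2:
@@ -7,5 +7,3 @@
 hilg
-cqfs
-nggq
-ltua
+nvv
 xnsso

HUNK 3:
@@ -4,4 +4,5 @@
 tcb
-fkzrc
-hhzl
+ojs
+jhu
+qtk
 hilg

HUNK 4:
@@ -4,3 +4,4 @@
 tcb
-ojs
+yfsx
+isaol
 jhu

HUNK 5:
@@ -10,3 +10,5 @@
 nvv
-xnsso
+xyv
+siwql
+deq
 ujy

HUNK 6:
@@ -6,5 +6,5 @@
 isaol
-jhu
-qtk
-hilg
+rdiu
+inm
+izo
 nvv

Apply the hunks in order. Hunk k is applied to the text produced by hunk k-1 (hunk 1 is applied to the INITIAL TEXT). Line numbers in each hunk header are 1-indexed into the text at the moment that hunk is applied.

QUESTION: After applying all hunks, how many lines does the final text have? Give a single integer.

Hunk 1: at line 1 remove [ggnin] add [yaap,urqm,tcb] -> 12 lines: tur yaap urqm tcb fkzrc hhzl hilg cqfs nggq ltua xnsso ujy
Hunk 2: at line 7 remove [cqfs,nggq,ltua] add [nvv] -> 10 lines: tur yaap urqm tcb fkzrc hhzl hilg nvv xnsso ujy
Hunk 3: at line 4 remove [fkzrc,hhzl] add [ojs,jhu,qtk] -> 11 lines: tur yaap urqm tcb ojs jhu qtk hilg nvv xnsso ujy
Hunk 4: at line 4 remove [ojs] add [yfsx,isaol] -> 12 lines: tur yaap urqm tcb yfsx isaol jhu qtk hilg nvv xnsso ujy
Hunk 5: at line 10 remove [xnsso] add [xyv,siwql,deq] -> 14 lines: tur yaap urqm tcb yfsx isaol jhu qtk hilg nvv xyv siwql deq ujy
Hunk 6: at line 6 remove [jhu,qtk,hilg] add [rdiu,inm,izo] -> 14 lines: tur yaap urqm tcb yfsx isaol rdiu inm izo nvv xyv siwql deq ujy
Final line count: 14

Answer: 14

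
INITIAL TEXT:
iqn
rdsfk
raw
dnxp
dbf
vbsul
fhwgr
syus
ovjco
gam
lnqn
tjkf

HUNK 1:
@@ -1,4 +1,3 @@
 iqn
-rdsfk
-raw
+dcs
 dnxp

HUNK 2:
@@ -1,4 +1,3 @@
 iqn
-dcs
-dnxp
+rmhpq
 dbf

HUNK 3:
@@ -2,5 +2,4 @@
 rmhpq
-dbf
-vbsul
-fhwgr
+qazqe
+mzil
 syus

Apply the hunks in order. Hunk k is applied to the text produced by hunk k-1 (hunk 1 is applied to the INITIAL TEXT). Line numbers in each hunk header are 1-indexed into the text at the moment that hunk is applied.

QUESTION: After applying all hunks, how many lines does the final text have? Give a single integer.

Hunk 1: at line 1 remove [rdsfk,raw] add [dcs] -> 11 lines: iqn dcs dnxp dbf vbsul fhwgr syus ovjco gam lnqn tjkf
Hunk 2: at line 1 remove [dcs,dnxp] add [rmhpq] -> 10 lines: iqn rmhpq dbf vbsul fhwgr syus ovjco gam lnqn tjkf
Hunk 3: at line 2 remove [dbf,vbsul,fhwgr] add [qazqe,mzil] -> 9 lines: iqn rmhpq qazqe mzil syus ovjco gam lnqn tjkf
Final line count: 9

Answer: 9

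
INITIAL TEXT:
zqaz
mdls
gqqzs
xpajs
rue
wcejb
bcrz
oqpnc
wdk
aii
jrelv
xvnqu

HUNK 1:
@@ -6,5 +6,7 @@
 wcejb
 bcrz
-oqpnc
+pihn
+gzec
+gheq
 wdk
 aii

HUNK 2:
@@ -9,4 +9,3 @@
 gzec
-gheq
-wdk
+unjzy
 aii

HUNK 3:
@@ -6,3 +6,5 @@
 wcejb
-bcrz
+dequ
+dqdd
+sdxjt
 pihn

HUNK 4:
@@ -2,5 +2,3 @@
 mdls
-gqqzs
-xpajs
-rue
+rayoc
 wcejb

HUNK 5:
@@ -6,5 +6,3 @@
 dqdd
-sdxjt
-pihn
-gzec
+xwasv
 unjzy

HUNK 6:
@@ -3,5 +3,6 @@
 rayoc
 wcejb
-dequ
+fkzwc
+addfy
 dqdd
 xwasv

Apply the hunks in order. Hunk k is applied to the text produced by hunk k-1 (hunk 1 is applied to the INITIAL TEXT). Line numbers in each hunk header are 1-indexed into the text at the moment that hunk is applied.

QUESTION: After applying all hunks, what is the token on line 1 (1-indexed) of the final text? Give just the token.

Hunk 1: at line 6 remove [oqpnc] add [pihn,gzec,gheq] -> 14 lines: zqaz mdls gqqzs xpajs rue wcejb bcrz pihn gzec gheq wdk aii jrelv xvnqu
Hunk 2: at line 9 remove [gheq,wdk] add [unjzy] -> 13 lines: zqaz mdls gqqzs xpajs rue wcejb bcrz pihn gzec unjzy aii jrelv xvnqu
Hunk 3: at line 6 remove [bcrz] add [dequ,dqdd,sdxjt] -> 15 lines: zqaz mdls gqqzs xpajs rue wcejb dequ dqdd sdxjt pihn gzec unjzy aii jrelv xvnqu
Hunk 4: at line 2 remove [gqqzs,xpajs,rue] add [rayoc] -> 13 lines: zqaz mdls rayoc wcejb dequ dqdd sdxjt pihn gzec unjzy aii jrelv xvnqu
Hunk 5: at line 6 remove [sdxjt,pihn,gzec] add [xwasv] -> 11 lines: zqaz mdls rayoc wcejb dequ dqdd xwasv unjzy aii jrelv xvnqu
Hunk 6: at line 3 remove [dequ] add [fkzwc,addfy] -> 12 lines: zqaz mdls rayoc wcejb fkzwc addfy dqdd xwasv unjzy aii jrelv xvnqu
Final line 1: zqaz

Answer: zqaz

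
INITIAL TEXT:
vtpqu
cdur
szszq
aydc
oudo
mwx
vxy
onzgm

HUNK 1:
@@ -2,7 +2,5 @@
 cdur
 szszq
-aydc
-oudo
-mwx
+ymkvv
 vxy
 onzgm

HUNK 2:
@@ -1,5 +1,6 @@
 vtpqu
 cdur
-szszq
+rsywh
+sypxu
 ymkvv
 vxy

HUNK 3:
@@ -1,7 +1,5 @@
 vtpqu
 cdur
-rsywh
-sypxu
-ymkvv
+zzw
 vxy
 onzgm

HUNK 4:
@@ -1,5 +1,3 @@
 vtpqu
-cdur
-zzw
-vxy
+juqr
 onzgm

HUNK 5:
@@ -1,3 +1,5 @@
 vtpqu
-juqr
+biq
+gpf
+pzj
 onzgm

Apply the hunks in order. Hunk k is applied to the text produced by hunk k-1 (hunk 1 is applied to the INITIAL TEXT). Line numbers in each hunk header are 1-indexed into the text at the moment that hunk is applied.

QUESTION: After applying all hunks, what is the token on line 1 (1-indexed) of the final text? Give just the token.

Hunk 1: at line 2 remove [aydc,oudo,mwx] add [ymkvv] -> 6 lines: vtpqu cdur szszq ymkvv vxy onzgm
Hunk 2: at line 1 remove [szszq] add [rsywh,sypxu] -> 7 lines: vtpqu cdur rsywh sypxu ymkvv vxy onzgm
Hunk 3: at line 1 remove [rsywh,sypxu,ymkvv] add [zzw] -> 5 lines: vtpqu cdur zzw vxy onzgm
Hunk 4: at line 1 remove [cdur,zzw,vxy] add [juqr] -> 3 lines: vtpqu juqr onzgm
Hunk 5: at line 1 remove [juqr] add [biq,gpf,pzj] -> 5 lines: vtpqu biq gpf pzj onzgm
Final line 1: vtpqu

Answer: vtpqu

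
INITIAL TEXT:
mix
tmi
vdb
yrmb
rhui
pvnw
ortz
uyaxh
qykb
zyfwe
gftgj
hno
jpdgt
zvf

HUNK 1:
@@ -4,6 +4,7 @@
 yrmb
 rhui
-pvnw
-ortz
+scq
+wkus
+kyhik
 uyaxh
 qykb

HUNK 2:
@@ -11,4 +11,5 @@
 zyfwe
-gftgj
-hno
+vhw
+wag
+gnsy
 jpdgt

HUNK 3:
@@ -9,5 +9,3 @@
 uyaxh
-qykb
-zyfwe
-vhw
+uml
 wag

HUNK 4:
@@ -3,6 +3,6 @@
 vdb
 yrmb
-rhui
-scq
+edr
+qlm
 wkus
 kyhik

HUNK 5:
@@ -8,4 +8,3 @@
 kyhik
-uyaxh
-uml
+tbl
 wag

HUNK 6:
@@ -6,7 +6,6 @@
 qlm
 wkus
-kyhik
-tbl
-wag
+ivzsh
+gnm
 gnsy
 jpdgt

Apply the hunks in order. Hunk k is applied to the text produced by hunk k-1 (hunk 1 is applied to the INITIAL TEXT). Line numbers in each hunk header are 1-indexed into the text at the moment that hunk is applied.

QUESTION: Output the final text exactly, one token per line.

Answer: mix
tmi
vdb
yrmb
edr
qlm
wkus
ivzsh
gnm
gnsy
jpdgt
zvf

Derivation:
Hunk 1: at line 4 remove [pvnw,ortz] add [scq,wkus,kyhik] -> 15 lines: mix tmi vdb yrmb rhui scq wkus kyhik uyaxh qykb zyfwe gftgj hno jpdgt zvf
Hunk 2: at line 11 remove [gftgj,hno] add [vhw,wag,gnsy] -> 16 lines: mix tmi vdb yrmb rhui scq wkus kyhik uyaxh qykb zyfwe vhw wag gnsy jpdgt zvf
Hunk 3: at line 9 remove [qykb,zyfwe,vhw] add [uml] -> 14 lines: mix tmi vdb yrmb rhui scq wkus kyhik uyaxh uml wag gnsy jpdgt zvf
Hunk 4: at line 3 remove [rhui,scq] add [edr,qlm] -> 14 lines: mix tmi vdb yrmb edr qlm wkus kyhik uyaxh uml wag gnsy jpdgt zvf
Hunk 5: at line 8 remove [uyaxh,uml] add [tbl] -> 13 lines: mix tmi vdb yrmb edr qlm wkus kyhik tbl wag gnsy jpdgt zvf
Hunk 6: at line 6 remove [kyhik,tbl,wag] add [ivzsh,gnm] -> 12 lines: mix tmi vdb yrmb edr qlm wkus ivzsh gnm gnsy jpdgt zvf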